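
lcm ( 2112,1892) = 90816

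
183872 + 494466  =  678338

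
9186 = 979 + 8207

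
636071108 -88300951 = 547770157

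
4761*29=138069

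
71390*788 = 56255320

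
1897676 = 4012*473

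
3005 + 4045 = 7050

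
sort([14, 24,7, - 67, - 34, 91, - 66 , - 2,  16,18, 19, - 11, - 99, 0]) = [ - 99, - 67, - 66, - 34, - 11, - 2, 0,7, 14, 16, 18, 19,24, 91 ]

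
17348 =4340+13008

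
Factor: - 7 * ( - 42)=294 = 2^1*3^1 * 7^2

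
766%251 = 13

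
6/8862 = 1/1477 = 0.00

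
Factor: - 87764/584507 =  - 2^2 * 7^( - 1 )*11^( -1 )*37^1*593^1 *7591^( - 1) 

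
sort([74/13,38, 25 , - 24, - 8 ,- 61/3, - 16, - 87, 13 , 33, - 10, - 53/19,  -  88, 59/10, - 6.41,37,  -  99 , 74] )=[ - 99, - 88, - 87, - 24, - 61/3, - 16 , - 10, - 8,  -  6.41, - 53/19 , 74/13, 59/10, 13 , 25,  33,37, 38, 74]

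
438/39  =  146/13 = 11.23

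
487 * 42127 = 20515849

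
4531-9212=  - 4681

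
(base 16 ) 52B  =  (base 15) 5D3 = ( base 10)1323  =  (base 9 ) 1730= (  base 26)1ON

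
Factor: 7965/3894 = 2^( - 1 ) * 3^2*5^1*11^( - 1) = 45/22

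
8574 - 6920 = 1654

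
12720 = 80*159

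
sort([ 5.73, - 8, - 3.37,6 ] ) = [ - 8, - 3.37, 5.73,6]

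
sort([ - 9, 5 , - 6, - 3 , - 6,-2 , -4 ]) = [-9, - 6,-6,-4,-3, - 2,5] 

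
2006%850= 306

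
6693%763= 589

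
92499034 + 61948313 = 154447347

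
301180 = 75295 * 4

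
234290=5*46858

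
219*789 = 172791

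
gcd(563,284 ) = 1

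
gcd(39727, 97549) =1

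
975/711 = 1 + 88/237=1.37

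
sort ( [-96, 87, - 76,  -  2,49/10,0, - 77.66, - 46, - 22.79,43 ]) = [ - 96, - 77.66,-76, - 46, - 22.79 ,-2, 0, 49/10, 43,  87 ]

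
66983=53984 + 12999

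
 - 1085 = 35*( - 31 )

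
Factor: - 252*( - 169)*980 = 2^4 * 3^2*5^1*7^3* 13^2 = 41736240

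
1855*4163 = 7722365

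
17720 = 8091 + 9629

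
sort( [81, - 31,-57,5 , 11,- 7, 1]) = [-57,-31, - 7, 1, 5,11,  81 ]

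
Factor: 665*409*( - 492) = -133816620 = - 2^2*3^1*5^1 * 7^1*19^1*41^1 *409^1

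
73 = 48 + 25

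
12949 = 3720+9229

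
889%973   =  889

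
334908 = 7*47844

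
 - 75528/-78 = 968 + 4/13=968.31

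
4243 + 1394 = 5637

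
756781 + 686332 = 1443113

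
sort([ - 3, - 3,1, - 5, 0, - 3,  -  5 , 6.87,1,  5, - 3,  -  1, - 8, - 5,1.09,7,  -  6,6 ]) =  [ - 8, - 6, - 5, - 5, - 5 , - 3, - 3, - 3, - 3,- 1, 0, 1,1, 1.09,5, 6, 6.87,7]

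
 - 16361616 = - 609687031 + 593325415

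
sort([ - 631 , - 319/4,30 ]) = [ - 631,-319/4, 30] 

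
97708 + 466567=564275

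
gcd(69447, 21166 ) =1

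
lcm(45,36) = 180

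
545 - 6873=-6328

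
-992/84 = -12 + 4/21 = - 11.81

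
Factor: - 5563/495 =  - 3^( - 2)*5^( -1)*11^( - 1 )*5563^1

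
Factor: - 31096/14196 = - 46/21 = -2^1*3^( - 1 )*7^(-1 )*23^1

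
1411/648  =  1411/648= 2.18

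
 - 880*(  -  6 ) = 5280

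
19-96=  - 77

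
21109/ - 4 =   -  21109/4 = - 5277.25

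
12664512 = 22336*567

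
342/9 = 38= 38.00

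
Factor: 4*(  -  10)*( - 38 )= 2^4*5^1*19^1 = 1520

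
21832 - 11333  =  10499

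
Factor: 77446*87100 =6745546600 =2^3 * 5^2*13^1*67^1*38723^1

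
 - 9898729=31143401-41042130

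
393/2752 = 393/2752 = 0.14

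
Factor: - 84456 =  - 2^3  *3^3*17^1*23^1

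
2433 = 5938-3505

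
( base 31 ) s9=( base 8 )1555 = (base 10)877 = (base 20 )23H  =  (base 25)1a2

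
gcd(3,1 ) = 1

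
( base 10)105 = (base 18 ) 5F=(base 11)96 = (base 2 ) 1101001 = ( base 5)410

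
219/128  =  1 + 91/128  =  1.71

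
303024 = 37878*8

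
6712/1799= 3  +  1315/1799  =  3.73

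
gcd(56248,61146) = 158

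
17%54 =17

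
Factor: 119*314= 37366 = 2^1* 7^1 * 17^1* 157^1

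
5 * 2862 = 14310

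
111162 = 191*582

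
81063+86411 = 167474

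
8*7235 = 57880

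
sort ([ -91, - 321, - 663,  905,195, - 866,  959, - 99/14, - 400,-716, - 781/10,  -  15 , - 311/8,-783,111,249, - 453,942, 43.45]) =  [ -866, - 783, - 716, - 663 ,  -  453,-400,  -  321,-91, -781/10,  -  311/8, - 15, - 99/14,43.45,111,195,249,  905,  942,  959]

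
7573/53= 142 +47/53 = 142.89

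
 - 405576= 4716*( - 86) 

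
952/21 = 45+ 1/3 = 45.33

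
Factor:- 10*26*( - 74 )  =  19240=2^3*5^1*13^1  *37^1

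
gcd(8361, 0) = 8361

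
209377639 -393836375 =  - 184458736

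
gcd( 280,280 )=280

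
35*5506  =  192710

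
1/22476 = 1/22476=0.00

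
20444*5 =102220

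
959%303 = 50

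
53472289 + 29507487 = 82979776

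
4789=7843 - 3054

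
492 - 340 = 152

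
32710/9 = 32710/9 = 3634.44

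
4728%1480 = 288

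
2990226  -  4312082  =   - 1321856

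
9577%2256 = 553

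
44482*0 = 0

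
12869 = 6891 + 5978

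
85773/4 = 21443 + 1/4 =21443.25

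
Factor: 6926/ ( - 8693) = - 2^1* 3463^1*8693^( - 1)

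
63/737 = 63/737 = 0.09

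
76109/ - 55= - 1384 + 1/5 =- 1383.80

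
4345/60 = 869/12 = 72.42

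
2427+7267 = 9694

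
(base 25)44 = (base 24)48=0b1101000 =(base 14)76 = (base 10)104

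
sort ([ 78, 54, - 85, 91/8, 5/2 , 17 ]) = [ - 85, 5/2, 91/8,17,54,78 ] 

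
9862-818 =9044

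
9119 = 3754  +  5365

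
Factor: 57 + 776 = 833=   7^2*17^1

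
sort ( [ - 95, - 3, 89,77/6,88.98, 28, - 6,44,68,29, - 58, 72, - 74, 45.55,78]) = [-95, - 74, - 58,- 6, - 3,77/6, 28 , 29 , 44, 45.55, 68,72,78,88.98,89 ]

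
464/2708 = 116/677 =0.17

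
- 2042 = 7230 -9272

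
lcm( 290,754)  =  3770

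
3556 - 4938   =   - 1382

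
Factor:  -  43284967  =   - 11^2*357727^1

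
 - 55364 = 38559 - 93923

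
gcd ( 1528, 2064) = 8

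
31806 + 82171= 113977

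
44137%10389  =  2581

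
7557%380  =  337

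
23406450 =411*56950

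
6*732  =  4392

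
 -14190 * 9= - 127710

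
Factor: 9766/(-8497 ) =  - 2^1*19^1*29^(  -  1)*257^1*293^( - 1)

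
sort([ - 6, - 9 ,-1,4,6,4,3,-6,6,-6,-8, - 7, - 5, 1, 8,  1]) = [ - 9, - 8,-7, - 6,  -  6, -6,-5,-1, 1, 1,  3, 4, 4,6, 6, 8 ] 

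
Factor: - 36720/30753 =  - 80/67 =- 2^4 * 5^1*67^(-1)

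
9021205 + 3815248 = 12836453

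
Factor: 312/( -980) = -78/245  =  -2^1*3^1  *  5^( - 1 )*7^( -2) *13^1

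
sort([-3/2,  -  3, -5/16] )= [-3, - 3/2, - 5/16 ] 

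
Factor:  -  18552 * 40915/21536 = -94881885/2692 = -2^(-2) *3^1 * 5^1*7^2*167^1* 673^( - 1 )*773^1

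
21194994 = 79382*267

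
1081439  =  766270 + 315169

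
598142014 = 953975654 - 355833640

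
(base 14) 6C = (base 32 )30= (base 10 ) 96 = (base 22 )48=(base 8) 140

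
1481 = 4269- 2788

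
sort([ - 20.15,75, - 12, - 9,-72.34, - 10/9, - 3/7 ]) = [ - 72.34, - 20.15  , - 12, - 9,-10/9, - 3/7,75 ]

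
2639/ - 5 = -2639/5 = - 527.80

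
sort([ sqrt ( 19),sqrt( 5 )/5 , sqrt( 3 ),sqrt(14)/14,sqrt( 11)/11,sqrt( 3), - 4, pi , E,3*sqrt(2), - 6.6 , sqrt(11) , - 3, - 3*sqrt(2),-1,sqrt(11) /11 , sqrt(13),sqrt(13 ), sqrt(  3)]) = [ - 6.6, - 3*sqrt(2), - 4, - 3, - 1,sqrt(14)/14,sqrt( 11)/11  ,  sqrt (11 ) /11,sqrt(5)/5,sqrt(3),sqrt(3),sqrt ( 3), E,pi,sqrt(11 ), sqrt(13),sqrt( 13), 3*sqrt (2 ),sqrt( 19)]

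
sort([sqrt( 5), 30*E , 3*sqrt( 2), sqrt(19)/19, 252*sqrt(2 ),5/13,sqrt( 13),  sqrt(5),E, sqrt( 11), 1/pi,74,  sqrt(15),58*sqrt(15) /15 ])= [ sqrt(19)/19 , 1/pi, 5/13 , sqrt ( 5), sqrt( 5 ), E, sqrt( 11 ), sqrt(13), sqrt (15), 3 * sqrt(2),58*sqrt(15 ) /15, 74, 30 * E,  252*sqrt (2) ] 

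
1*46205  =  46205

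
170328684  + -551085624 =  - 380756940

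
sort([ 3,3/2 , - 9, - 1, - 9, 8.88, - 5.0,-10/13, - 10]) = [ - 10,-9, - 9, - 5.0 ,  -  1, - 10/13, 3/2, 3, 8.88] 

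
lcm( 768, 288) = 2304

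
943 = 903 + 40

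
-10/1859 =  - 10/1859 = - 0.01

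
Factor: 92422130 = 2^1*5^1 * 29^1*421^1  *757^1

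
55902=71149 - 15247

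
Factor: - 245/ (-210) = 7/6 = 2^( - 1)*3^(  -  1 ) * 7^1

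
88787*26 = 2308462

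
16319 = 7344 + 8975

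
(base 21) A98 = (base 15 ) 1572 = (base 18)e3h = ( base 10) 4607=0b1000111111111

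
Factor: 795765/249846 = 2^ ( - 1)* 5^1*41641^( - 1)*53051^1 = 265255/83282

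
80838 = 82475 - 1637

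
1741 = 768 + 973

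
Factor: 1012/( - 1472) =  - 2^(-4)*11^1 = - 11/16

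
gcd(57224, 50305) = 1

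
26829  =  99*271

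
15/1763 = 15/1763 = 0.01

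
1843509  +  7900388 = 9743897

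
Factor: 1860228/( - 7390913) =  - 2^2*3^2*51673^1*7390913^( - 1 ) 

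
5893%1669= 886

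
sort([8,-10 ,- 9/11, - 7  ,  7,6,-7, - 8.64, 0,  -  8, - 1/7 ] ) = [ - 10, - 8.64, - 8, - 7,- 7,-9/11,-1/7,0,6,7, 8]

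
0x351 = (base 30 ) s9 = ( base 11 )702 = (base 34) OX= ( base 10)849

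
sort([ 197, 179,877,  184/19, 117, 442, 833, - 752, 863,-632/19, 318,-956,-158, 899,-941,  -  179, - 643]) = [-956,  -  941,  -  752,-643, - 179, - 158, - 632/19, 184/19,117,  179, 197,  318,  442, 833, 863 , 877, 899 ] 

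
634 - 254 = 380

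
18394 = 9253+9141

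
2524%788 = 160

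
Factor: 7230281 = 37^1*195413^1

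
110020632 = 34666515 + 75354117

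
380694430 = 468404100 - 87709670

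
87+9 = 96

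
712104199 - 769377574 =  - 57273375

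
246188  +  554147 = 800335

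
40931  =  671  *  61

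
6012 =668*9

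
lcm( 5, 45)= 45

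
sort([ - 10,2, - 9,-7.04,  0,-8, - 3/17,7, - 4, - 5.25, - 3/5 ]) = [ - 10, - 9, - 8  , - 7.04, - 5.25,  -  4,-3/5, - 3/17, 0,2,  7]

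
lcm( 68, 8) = 136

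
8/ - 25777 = - 8/25777 = - 0.00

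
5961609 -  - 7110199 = 13071808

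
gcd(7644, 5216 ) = 4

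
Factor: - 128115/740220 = -9/52 = -2^(-2) * 3^2 * 13^(-1)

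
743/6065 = 743/6065  =  0.12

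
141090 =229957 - 88867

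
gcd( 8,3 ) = 1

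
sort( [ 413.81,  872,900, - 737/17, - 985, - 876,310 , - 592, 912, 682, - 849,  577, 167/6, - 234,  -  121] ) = [ - 985,  -  876, - 849, - 592, - 234, - 121,  -  737/17,167/6,  310,413.81,577,  682,872,900 , 912]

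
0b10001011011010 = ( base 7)35004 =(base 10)8922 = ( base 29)AHJ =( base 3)110020110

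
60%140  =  60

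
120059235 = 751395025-631335790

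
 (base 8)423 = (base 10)275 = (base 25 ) b0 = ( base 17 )g3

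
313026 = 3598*87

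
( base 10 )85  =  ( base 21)41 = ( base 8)125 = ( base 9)104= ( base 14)61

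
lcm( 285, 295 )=16815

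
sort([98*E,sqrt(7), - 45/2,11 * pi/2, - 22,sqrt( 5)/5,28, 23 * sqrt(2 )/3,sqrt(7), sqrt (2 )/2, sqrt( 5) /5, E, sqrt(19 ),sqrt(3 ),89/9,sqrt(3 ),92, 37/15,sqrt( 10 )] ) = [  -  45/2,-22, sqrt(5 ) /5,sqrt (5 ) /5 , sqrt(2) /2,sqrt(3 ),sqrt (3 ), 37/15,sqrt(7), sqrt( 7),  E,sqrt(10 ),sqrt( 19 ), 89/9,23*sqrt(2)/3, 11*pi/2  ,  28,92, 98*E ]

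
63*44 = 2772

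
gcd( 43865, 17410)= 5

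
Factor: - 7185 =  - 3^1*5^1*479^1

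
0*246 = 0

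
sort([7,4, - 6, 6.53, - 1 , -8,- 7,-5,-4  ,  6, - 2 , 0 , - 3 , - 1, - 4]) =[ - 8, - 7, - 6,- 5,-4, - 4, - 3, - 2,- 1, - 1, 0 , 4, 6,6.53,7 ]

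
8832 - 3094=5738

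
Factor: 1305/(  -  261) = -5   =  - 5^1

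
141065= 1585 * 89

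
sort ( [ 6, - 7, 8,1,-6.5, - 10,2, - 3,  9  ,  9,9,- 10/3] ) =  [ - 10 , - 7, - 6.5,-10/3, - 3,1,2, 6, 8,9 , 9,9]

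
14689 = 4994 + 9695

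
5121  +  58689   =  63810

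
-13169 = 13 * (-1013 ) 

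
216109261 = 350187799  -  134078538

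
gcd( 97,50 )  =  1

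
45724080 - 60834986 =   -  15110906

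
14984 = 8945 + 6039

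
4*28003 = 112012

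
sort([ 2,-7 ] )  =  [  -  7, 2 ]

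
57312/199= 288 = 288.00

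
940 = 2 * 470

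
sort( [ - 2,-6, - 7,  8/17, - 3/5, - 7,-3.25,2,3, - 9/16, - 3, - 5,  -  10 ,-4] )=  [ - 10, - 7 , - 7 ,-6,-5, - 4,  -  3.25,-3, - 2, - 3/5, - 9/16,8/17,2,  3]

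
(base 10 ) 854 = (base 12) 5B2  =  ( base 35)OE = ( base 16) 356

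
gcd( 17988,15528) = 12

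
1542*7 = 10794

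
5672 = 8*709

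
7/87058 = 7/87058=0.00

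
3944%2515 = 1429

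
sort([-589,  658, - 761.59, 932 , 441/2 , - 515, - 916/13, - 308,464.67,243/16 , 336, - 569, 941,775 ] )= [  -  761.59,  -  589,-569, - 515, - 308, - 916/13,243/16 , 441/2,  336 , 464.67,658,775,932,941 ] 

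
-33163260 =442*( - 75030)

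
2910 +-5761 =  - 2851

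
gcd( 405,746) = 1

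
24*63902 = 1533648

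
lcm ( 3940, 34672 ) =173360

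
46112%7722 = 7502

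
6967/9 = 6967/9 = 774.11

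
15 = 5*3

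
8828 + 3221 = 12049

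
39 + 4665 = 4704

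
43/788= 43/788 = 0.05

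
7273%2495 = 2283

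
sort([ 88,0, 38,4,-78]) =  [ - 78,0,4,38, 88] 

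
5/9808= 5/9808 = 0.00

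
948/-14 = -474/7=- 67.71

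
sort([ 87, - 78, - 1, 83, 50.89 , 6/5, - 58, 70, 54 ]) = [ - 78, - 58, - 1, 6/5 , 50.89, 54, 70, 83, 87]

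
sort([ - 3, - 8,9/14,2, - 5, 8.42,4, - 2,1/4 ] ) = [ -8 ,-5,-3, - 2,1/4,9/14,2,4,  8.42 ]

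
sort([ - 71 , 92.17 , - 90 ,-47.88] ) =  [  -  90, - 71,-47.88,92.17]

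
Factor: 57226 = 2^1*13^1*31^1*71^1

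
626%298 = 30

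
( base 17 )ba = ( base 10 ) 197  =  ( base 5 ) 1242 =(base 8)305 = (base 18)ah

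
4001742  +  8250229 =12251971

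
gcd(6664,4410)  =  98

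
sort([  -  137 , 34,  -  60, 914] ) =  [ -137,-60 , 34 , 914 ] 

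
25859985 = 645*40093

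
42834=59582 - 16748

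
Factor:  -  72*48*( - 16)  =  2^11*3^3 = 55296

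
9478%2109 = 1042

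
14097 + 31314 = 45411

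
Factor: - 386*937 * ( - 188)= 67996216= 2^3* 47^1*193^1*937^1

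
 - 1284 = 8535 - 9819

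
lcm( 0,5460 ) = 0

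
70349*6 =422094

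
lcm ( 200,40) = 200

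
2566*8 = 20528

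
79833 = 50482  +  29351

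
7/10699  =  7/10699 = 0.00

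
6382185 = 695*9183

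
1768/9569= 1768/9569 = 0.18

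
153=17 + 136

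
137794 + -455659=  - 317865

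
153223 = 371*413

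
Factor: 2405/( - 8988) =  - 2^( - 2)*3^ ( - 1 )*5^1*7^( - 1 )*13^1*37^1*107^( - 1)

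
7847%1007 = 798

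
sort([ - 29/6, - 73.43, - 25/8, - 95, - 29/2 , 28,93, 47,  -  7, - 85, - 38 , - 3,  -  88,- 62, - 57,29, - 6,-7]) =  [-95, - 88, - 85, - 73.43, - 62 , -57,  -  38, - 29/2, - 7,-7,-6,  -  29/6, - 25/8, - 3,28, 29,47,93]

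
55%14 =13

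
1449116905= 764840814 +684276091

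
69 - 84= -15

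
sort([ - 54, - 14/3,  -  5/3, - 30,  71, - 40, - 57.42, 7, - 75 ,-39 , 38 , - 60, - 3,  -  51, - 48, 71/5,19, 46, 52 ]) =[ - 75, - 60,- 57.42, - 54, - 51 , - 48, -40, - 39 , - 30, - 14/3, - 3,- 5/3,7,71/5, 19, 38, 46, 52, 71] 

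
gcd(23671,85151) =1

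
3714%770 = 634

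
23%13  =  10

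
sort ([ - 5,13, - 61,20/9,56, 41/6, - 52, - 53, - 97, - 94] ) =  [-97 , - 94,-61, - 53, - 52,-5, 20/9  ,  41/6, 13, 56] 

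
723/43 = 723/43 = 16.81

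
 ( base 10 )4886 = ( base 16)1316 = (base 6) 34342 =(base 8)11426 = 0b1001100010110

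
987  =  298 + 689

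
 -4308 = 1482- 5790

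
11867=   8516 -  - 3351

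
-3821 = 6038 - 9859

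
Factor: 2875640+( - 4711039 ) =  -  1835399^1 = - 1835399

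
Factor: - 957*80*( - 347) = 26566320 = 2^4*3^1*5^1 * 11^1*29^1*347^1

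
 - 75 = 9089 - 9164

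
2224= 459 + 1765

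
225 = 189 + 36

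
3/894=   1/298 = 0.00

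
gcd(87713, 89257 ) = 1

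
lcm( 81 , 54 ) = 162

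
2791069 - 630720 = 2160349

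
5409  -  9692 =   -  4283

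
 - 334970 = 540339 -875309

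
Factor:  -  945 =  - 3^3*5^1*7^1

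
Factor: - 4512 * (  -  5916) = 2^7*3^2*17^1*29^1 * 47^1 = 26692992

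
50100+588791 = 638891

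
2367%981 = 405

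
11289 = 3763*3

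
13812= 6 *2302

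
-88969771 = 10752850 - 99722621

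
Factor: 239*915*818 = 2^1*3^1*5^1 *61^1*239^1*409^1 = 178884330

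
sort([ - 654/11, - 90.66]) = [-90.66, - 654/11] 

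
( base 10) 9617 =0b10010110010001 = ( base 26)E5N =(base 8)22621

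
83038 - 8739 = 74299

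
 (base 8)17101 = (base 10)7745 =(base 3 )101121212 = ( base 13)36aa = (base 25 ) c9k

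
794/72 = 397/36=11.03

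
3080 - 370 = 2710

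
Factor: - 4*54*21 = -2^3 * 3^4*7^1 = -4536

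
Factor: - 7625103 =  - 3^1*2541701^1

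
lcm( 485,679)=3395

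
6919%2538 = 1843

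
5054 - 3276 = 1778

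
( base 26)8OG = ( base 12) 3600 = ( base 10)6048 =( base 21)DF0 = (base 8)13640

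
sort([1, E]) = [ 1,  E ] 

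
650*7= 4550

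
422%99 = 26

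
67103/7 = 67103/7 = 9586.14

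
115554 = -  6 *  (-19259) 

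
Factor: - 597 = - 3^1 *199^1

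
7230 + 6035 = 13265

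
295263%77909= 61536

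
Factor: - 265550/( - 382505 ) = 2^1*5^1*47^1*677^( - 1) = 470/677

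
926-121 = 805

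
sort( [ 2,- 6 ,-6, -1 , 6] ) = [ - 6,-6, - 1,  2, 6] 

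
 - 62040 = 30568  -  92608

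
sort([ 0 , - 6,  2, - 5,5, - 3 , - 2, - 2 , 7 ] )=[ - 6, - 5, - 3 , - 2 , - 2,0, 2,5,7] 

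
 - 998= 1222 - 2220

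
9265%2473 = 1846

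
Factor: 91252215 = 3^2*5^1*683^1*2969^1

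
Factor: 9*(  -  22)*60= - 11880 =- 2^3*3^3*5^1*11^1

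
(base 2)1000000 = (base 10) 64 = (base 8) 100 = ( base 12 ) 54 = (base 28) 28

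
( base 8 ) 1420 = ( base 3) 1002001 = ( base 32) OG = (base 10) 784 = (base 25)169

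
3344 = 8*418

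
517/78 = 517/78 = 6.63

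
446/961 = 446/961 = 0.46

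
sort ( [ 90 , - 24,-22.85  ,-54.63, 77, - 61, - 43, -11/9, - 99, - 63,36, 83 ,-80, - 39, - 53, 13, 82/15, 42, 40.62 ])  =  [ -99,-80, - 63, -61, - 54.63, - 53, - 43, - 39, - 24,  -  22.85,-11/9,82/15,13,36, 40.62, 42, 77, 83, 90 ]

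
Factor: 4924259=787^1*6257^1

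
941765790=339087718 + 602678072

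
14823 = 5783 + 9040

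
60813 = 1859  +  58954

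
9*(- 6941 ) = -62469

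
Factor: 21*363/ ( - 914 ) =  - 7623/914   =  -  2^( - 1 ) *3^2*7^1*11^2*457^ ( - 1) 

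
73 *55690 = 4065370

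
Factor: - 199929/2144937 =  - 66643/714979 = -101^(  -  1)*7079^( - 1)*66643^1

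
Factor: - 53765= -5^1*10753^1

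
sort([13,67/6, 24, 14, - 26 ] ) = [  -  26,67/6,13, 14,24] 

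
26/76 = 13/38 =0.34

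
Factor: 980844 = 2^2*3^1*81737^1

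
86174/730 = 43087/365 = 118.05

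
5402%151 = 117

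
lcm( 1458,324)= 2916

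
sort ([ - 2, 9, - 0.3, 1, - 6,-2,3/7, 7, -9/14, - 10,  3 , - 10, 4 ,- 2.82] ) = [-10,  -  10, - 6,  -  2.82, - 2,-2, - 9/14,-0.3, 3/7,1, 3, 4,7 , 9]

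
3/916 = 3/916 = 0.00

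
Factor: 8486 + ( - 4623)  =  3863 = 3863^1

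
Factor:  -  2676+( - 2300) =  - 2^4*311^1 = - 4976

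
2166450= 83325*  26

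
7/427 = 1/61 = 0.02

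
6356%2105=41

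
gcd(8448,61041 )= 3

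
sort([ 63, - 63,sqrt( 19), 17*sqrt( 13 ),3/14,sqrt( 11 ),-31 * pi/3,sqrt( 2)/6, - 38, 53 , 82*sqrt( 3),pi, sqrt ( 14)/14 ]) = [ - 63, - 38, - 31 * pi/3,3/14, sqrt(2 ) /6, sqrt (14)/14,pi,sqrt( 11 ),  sqrt( 19), 53,17*sqrt( 13), 63 , 82*sqrt(3) ]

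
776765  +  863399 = 1640164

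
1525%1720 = 1525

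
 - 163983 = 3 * (-54661)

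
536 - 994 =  - 458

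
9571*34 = 325414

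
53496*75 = 4012200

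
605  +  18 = 623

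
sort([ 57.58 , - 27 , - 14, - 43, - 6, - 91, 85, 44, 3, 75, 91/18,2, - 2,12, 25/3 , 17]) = [ - 91, - 43, - 27, - 14, - 6, - 2 , 2,  3,91/18, 25/3, 12,17, 44 , 57.58, 75,85 ]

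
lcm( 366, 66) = 4026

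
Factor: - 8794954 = -2^1*7^1*643^1 * 977^1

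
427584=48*8908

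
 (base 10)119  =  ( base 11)a9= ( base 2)1110111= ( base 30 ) 3T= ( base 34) 3h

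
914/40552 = 457/20276 = 0.02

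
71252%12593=8287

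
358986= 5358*67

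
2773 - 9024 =-6251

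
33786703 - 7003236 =26783467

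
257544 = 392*657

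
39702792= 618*64244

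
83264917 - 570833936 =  - 487569019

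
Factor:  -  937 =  - 937^1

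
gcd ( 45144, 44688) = 456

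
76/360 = 19/90= 0.21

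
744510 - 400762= 343748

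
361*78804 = 28448244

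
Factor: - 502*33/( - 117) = 2^1*3^( - 1)*11^1*13^( -1)*251^1 = 5522/39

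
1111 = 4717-3606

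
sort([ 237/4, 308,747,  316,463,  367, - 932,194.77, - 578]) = [ - 932, - 578 , 237/4, 194.77,308, 316,367,463, 747 ] 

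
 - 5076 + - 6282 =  - 11358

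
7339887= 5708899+1630988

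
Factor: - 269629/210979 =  - 11723/9173  =  -19^1 * 617^1*9173^( - 1)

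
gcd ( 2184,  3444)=84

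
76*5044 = 383344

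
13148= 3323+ 9825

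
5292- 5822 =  - 530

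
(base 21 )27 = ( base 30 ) 1J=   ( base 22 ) 25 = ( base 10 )49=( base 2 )110001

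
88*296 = 26048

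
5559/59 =5559/59  =  94.22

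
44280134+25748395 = 70028529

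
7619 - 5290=2329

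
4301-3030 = 1271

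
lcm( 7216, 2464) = 101024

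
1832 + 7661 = 9493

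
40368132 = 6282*6426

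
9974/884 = 4987/442  =  11.28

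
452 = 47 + 405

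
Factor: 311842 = 2^1*155921^1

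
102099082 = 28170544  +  73928538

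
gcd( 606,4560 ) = 6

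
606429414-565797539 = 40631875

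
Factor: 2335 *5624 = 2^3*5^1*19^1*37^1*467^1 = 13132040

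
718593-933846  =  -215253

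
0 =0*71491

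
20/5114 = 10/2557  =  0.00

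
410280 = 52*7890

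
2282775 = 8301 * 275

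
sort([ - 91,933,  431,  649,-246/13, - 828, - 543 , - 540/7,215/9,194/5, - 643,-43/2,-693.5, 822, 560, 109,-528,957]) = [ - 828, - 693.5,  -  643,-543, - 528, - 91,  -  540/7,-43/2, - 246/13 , 215/9, 194/5, 109 , 431, 560 , 649, 822,933,957 ]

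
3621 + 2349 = 5970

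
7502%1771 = 418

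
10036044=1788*5613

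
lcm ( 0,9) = 0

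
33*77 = 2541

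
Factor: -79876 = - 2^2*19^1*1051^1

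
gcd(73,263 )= 1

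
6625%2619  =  1387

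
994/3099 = 994/3099 = 0.32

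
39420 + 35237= 74657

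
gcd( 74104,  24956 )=4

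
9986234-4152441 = 5833793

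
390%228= 162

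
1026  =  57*18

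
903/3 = 301 = 301.00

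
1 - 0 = 1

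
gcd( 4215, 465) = 15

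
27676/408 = 67 + 5/6 = 67.83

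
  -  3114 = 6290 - 9404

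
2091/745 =2091/745 = 2.81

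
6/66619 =6/66619  =  0.00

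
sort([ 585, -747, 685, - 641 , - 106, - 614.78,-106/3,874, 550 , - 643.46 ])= [-747 , - 643.46,-641, - 614.78, - 106, - 106/3, 550, 585, 685,874]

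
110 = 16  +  94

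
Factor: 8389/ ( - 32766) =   -  2^(  -  1)*3^( - 1 ) * 43^( - 1 )*127^ ( - 1 )*8389^1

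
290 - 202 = 88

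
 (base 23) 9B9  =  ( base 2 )1001110011111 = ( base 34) 4BP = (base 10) 5023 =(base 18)f91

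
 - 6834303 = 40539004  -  47373307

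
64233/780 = 1647/20  =  82.35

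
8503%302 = 47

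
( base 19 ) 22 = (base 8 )50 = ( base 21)1j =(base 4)220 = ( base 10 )40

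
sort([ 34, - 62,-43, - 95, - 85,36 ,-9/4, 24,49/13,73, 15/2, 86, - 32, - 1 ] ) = [ - 95, - 85, - 62, - 43,-32, - 9/4, - 1,  49/13,15/2,24,34,36, 73, 86]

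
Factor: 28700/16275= 164/93  =  2^2*3^( - 1 ) *31^( - 1 )*41^1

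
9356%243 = 122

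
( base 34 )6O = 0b11100100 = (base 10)228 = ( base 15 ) 103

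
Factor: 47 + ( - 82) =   -  5^1*7^1=- 35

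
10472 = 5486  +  4986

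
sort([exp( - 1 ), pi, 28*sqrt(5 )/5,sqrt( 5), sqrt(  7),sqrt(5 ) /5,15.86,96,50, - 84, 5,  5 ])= [ - 84,exp(- 1 ),sqrt(5 )/5, sqrt(5 ),sqrt(7),pi,  5,5,  28*sqrt(5 ) /5, 15.86, 50 , 96]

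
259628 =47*5524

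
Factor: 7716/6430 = 6/5 = 2^1*3^1*5^( - 1)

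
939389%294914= 54647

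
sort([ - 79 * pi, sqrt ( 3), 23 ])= [ - 79 * pi,sqrt(3) , 23] 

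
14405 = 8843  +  5562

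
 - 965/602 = - 2 + 239/602= - 1.60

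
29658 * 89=2639562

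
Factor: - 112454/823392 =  - 2^ ( - 4 )*3^( - 3) * 59^1=   -  59/432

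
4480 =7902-3422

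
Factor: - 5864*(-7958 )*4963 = 2^4*7^1*23^1*173^1*709^1*733^1 = 231601928656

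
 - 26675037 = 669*( - 39873) 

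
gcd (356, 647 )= 1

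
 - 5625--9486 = 3861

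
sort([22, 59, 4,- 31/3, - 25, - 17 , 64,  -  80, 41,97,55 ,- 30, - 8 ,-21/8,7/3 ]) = [ - 80, - 30,- 25,- 17,-31/3, - 8, - 21/8, 7/3,  4, 22 , 41, 55,59,64, 97]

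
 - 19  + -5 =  - 24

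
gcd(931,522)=1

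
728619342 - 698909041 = 29710301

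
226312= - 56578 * ( - 4)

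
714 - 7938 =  - 7224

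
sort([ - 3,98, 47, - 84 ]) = [ - 84,  -  3, 47,98 ]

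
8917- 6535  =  2382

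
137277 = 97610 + 39667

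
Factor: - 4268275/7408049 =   -  388025/673459 = - 5^2  *  11^1*17^1*83^1*673459^( - 1 )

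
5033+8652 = 13685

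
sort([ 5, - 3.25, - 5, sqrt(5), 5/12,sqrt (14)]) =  [ - 5,  -  3.25,5/12, sqrt(5), sqrt(14 ),5 ]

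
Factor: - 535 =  - 5^1*107^1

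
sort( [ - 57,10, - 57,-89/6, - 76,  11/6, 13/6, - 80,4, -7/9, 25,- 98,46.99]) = [ - 98, - 80, - 76, - 57, - 57, - 89/6, - 7/9,11/6,  13/6, 4 , 10, 25,46.99 ]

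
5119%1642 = 193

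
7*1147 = 8029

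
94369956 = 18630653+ 75739303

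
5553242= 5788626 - 235384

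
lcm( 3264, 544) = 3264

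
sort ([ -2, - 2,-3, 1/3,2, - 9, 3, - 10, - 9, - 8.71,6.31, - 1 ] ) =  [ - 10, - 9,-9, - 8.71, - 3,  -  2, - 2, - 1,1/3,2, 3,6.31]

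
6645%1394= 1069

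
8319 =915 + 7404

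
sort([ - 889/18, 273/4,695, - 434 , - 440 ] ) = [ - 440, - 434, - 889/18, 273/4, 695 ] 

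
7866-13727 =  - 5861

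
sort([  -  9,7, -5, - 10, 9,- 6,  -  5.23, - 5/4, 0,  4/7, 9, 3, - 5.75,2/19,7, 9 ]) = [  -  10,  -  9, - 6, - 5.75, - 5.23, - 5, - 5/4, 0,2/19, 4/7,3, 7, 7, 9, 9, 9]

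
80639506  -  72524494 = 8115012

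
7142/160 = 3571/80 = 44.64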